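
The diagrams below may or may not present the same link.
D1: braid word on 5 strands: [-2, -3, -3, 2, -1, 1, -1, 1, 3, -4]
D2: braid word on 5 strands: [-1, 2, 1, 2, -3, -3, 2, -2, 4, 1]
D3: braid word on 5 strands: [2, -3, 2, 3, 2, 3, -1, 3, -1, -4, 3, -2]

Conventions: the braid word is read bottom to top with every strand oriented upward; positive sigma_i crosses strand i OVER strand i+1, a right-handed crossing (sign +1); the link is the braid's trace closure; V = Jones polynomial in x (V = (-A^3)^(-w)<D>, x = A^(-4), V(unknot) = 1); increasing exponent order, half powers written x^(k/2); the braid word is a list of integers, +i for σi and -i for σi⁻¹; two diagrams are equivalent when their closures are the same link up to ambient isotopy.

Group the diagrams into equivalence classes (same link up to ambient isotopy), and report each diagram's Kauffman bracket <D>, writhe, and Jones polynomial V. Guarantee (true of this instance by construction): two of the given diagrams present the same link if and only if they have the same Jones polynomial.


grouping into links: {D1} | {D2} | {D3}
V(D1) = x^-3 + x^-2 + x^-1 + 1  (w -2, c 10, <D> = A^-6 + A^-2 + A^2 + A^6)
V(D2) = x^-2 + 2 + x^2  [10 crossings, <D> = A^-2 + 2A^6 + A^14, w = +2]
D3 (bracket A^-14 - A^-10 + 2A^-6 - A^-2 + 2A^2 + A^10; 12 crossings at w = +2): V = x^-1 + 2x - x^2 + 2x^3 - x^4 + x^5
why: V(x) takes 3 values over 3 diagrams, fixing the grouping


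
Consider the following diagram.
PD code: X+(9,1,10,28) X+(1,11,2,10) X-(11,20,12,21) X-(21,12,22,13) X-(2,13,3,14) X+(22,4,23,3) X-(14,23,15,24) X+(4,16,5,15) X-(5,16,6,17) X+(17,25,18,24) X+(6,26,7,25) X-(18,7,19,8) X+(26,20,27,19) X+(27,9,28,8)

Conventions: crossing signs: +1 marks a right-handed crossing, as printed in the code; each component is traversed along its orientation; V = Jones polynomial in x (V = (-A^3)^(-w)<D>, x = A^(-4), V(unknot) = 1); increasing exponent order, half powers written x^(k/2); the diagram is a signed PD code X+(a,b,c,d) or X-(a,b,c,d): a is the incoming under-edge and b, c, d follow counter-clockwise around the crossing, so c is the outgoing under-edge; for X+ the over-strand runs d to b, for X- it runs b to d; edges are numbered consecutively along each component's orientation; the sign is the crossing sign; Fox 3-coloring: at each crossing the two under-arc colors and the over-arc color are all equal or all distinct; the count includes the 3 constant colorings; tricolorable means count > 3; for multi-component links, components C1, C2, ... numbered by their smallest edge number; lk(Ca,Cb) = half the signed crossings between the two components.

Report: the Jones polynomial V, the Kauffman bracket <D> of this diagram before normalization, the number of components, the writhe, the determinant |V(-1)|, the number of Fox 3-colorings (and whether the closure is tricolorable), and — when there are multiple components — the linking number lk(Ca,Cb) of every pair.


Jones polynomial: V(x) = -x^-2 + 2x^-1 - 3 + 5x - 4x^2 + 5x^3 - 4x^4 + 2x^5 - x^6
<D> = -A^-18 + 2A^-14 - 4A^-10 + 5A^-6 - 4A^-2 + 5A^2 - 3A^6 + 2A^10 - A^14; writhe +2
components 1, writhe +2 (14 crossings)
3-colorings: 9 of 3^14, det 27 — tricolorable
note: w = +2 shifts under R1 moves; the (-A^3)^(-2) factor cancels that in V


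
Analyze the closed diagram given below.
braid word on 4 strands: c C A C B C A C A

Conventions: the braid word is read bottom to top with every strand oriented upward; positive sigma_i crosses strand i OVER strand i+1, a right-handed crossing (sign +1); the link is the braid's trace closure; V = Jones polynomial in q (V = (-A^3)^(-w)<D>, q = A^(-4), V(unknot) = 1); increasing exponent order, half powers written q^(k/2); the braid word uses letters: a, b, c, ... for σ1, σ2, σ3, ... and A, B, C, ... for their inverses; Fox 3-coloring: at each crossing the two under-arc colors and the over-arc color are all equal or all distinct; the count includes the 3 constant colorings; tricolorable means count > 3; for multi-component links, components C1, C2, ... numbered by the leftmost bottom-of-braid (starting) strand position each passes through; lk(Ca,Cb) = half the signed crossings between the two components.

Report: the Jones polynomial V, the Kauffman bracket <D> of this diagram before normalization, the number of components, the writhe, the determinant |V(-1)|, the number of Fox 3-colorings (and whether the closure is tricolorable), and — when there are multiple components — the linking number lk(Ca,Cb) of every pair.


V(q) = q^-8 - 2q^-7 + q^-6 - 2q^-5 + 2q^-4 + q^-2
bracket: -A^-13 - 2A^-5 + 2A^-1 - A^3 + 2A^7 - A^11, w = -7
1 component, writhe -7, over 9 crossings
det 9, colorings 27 of 3^9 — tricolorable
observation: |V(-1)| = 9: so tricolorable, since 3 divides 9


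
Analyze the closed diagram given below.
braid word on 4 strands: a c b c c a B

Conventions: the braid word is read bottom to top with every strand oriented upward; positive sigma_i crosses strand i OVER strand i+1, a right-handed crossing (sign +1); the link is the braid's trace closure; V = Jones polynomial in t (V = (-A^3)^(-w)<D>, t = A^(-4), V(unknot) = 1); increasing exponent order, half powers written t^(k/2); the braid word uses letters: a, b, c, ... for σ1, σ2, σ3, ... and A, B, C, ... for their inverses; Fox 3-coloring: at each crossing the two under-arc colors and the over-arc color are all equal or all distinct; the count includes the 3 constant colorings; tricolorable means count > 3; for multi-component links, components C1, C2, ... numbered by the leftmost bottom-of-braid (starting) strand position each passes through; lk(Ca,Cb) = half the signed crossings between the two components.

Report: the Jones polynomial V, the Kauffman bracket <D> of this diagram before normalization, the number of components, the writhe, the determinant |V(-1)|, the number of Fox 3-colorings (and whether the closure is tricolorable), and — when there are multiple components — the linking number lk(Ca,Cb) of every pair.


V = t - t^2 + 2t^3 - t^4 + t^5 - t^6
<D> = A^-9 - A^-5 + A^-1 - 2A^3 + A^7 - A^11 (w = +5)
1 component over 7 crossings, w = +5
3 Fox colorings among 3^7, |V(-1)| = 7: not tricolorable
why: w = +5 (over 7 crossings) is diagram-only; (-A^3)^(-5) removes it from V


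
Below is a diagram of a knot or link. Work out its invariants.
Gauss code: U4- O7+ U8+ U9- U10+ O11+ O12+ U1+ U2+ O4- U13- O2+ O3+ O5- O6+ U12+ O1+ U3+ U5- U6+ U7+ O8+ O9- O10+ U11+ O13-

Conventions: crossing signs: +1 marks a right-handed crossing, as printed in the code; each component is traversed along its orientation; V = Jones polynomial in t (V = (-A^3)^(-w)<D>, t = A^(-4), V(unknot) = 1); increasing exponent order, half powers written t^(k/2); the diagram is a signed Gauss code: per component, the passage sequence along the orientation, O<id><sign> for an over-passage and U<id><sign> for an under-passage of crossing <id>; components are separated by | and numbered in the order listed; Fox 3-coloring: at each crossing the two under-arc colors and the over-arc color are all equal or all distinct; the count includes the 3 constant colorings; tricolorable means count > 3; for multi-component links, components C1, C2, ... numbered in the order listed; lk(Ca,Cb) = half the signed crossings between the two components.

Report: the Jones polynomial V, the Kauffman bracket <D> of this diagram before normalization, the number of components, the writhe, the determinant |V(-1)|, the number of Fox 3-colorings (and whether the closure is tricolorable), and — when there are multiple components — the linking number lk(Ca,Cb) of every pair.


V = 1 - t + 3t^2 - 3t^3 + 3t^4 - 4t^5 + 3t^6 - 2t^7 + t^8
<D> = -A^-17 + 2A^-13 - 3A^-9 + 4A^-5 - 3A^-1 + 3A^3 - 3A^7 + A^11 - A^15 (w = +5)
1 component over 13 crossings, w = +5
9 Fox colorings among 3^13, |V(-1)| = 21: tricolorable
why: w = +5 (over 13 crossings) is diagram-only; (-A^3)^(-5) removes it from V


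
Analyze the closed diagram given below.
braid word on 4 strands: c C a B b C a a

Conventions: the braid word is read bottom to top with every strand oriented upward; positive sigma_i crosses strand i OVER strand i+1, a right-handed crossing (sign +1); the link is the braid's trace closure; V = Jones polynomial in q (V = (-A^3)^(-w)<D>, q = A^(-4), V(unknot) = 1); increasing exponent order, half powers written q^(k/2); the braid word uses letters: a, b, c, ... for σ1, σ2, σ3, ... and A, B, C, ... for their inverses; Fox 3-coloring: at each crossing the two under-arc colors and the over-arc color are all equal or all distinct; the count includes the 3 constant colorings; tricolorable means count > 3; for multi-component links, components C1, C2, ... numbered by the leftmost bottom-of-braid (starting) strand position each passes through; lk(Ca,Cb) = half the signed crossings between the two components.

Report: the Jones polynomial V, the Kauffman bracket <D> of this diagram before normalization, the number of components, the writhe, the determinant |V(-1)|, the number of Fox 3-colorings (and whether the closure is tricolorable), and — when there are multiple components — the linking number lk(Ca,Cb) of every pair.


V(q) = -q^(1/2) - q^(3/2) - q^(5/2) + q^(9/2)
bracket: A^-12 - A^-4 - 1 - A^4, w = +2
2 components, writhe +2, over 8 crossings
lk(C1,C2) = 0
det 0, colorings 27 of 3^8 — tricolorable
observation: span 4 respects span(V) <= c + mu - 1 = 9 for this 2-component diagram


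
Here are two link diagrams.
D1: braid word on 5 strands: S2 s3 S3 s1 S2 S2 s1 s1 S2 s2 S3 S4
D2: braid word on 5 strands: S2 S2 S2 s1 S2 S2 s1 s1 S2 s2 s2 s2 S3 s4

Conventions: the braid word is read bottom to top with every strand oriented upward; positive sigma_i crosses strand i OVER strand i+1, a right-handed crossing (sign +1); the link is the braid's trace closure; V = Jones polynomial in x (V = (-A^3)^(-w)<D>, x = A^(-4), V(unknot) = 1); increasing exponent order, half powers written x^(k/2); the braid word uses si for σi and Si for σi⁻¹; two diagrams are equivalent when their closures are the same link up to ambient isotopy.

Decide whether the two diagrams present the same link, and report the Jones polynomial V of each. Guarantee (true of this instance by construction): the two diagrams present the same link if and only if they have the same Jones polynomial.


equivalent: yes
D1 (bracket -A^-18 + 2A^-14 - 2A^-10 + 3A^-6 - 2A^-2 + 2A^2 - A^6; 12 crossings at w = -2): V = -x^-3 + 2x^-2 - 2x^-1 + 3 - 2x + 2x^2 - x^3
D2 (bracket -A^-12 + 2A^-8 - 2A^-4 + 3 - 2A^4 + 2A^8 - A^12; 14 crossings at w = 0): V = -x^-3 + 2x^-2 - 2x^-1 + 3 - 2x + 2x^2 - x^3
key observation: all 2 diagrams share one V(x), hence one class


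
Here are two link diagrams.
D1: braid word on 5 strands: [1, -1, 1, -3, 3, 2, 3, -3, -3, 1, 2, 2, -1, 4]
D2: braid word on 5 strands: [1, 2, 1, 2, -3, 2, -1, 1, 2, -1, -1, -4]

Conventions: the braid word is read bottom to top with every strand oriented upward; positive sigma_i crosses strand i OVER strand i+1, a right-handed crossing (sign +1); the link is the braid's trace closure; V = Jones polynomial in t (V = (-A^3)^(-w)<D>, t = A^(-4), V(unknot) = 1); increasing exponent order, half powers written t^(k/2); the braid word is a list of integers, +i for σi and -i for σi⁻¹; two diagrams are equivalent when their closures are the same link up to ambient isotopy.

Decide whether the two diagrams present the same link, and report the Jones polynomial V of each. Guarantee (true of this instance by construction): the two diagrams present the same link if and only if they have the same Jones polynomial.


equivalent: yes
D1 (bracket -A^-4 + 1 + A^8; 14 crossings at w = +4): V = t + t^3 - t^4
V(D2) = t + t^3 - t^4  [12 crossings, <D> = -A^-10 + A^-6 + A^2, w = +2]
observation: Markov moves rewrite D1 (14 crossings) into D2 (12)


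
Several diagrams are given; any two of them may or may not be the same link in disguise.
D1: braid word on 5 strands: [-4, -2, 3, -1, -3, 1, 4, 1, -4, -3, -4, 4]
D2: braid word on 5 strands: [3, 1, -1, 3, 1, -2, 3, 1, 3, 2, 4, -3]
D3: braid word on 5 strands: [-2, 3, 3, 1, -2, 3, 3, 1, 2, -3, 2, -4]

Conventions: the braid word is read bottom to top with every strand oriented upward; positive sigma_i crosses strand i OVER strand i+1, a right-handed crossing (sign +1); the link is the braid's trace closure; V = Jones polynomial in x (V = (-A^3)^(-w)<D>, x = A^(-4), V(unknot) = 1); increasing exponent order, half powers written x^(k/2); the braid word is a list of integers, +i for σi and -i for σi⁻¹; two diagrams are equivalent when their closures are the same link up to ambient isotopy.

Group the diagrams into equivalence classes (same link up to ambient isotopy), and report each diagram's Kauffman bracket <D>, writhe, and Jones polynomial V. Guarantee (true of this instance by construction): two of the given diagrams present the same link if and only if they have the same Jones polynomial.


grouping into links: {D1} | {D2, D3}
V(D1) = 1  (w -2, c 12, <D> = A^-6)
V(D2) = x - x^2 + 2x^3 - x^4 + x^5 - x^6  (w +6, c 12, <D> = -A^-6 + A^-2 - A^2 + 2A^6 - A^10 + A^14)
V(D3) = x - x^2 + 2x^3 - x^4 + x^5 - x^6  (w +4, c 12, <D> = -A^-12 + A^-8 - A^-4 + 2 - A^4 + A^8)
key observation: comparing 3 Jones polynomials yields 2 groups


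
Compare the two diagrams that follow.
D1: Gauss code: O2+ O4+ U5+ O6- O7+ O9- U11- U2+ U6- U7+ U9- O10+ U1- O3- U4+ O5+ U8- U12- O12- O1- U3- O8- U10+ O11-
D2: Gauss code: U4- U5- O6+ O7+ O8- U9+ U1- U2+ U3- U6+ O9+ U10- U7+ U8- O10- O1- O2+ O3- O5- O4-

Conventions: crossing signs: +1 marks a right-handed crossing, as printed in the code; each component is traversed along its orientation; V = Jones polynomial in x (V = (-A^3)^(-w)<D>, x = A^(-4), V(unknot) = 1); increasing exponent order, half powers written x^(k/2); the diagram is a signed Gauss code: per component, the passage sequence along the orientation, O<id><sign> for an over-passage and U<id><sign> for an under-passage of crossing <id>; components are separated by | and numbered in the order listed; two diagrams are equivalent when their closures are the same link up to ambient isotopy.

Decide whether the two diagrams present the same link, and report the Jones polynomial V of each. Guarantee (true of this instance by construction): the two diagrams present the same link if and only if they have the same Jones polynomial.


equivalent: no
D1 (bracket -A^-18 + 2A^-14 - 2A^-10 + 3A^-6 - 2A^-2 + 2A^2 - A^6; 12 crossings at w = -2): V = -x^-3 + 2x^-2 - 2x^-1 + 3 - 2x + 2x^2 - x^3
V(D2) = 1  (w -2, c 10, <D> = A^-6)
key observation: 2 values of V(x) split the 2 diagrams


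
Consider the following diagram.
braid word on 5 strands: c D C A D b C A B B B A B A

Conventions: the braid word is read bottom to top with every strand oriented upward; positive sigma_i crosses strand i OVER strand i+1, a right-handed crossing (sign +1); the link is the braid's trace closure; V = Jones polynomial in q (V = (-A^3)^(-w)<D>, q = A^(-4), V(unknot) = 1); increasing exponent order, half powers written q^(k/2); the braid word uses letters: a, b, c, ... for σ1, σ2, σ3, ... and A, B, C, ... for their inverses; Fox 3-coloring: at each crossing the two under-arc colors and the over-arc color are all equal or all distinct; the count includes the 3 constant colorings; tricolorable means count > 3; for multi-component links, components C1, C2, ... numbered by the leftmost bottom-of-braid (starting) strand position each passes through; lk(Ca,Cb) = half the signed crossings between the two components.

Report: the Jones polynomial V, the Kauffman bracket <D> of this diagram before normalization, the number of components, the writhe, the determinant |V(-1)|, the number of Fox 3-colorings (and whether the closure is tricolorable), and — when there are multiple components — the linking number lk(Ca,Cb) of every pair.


V = -q^-12 + 2q^-11 - 3q^-10 + 4q^-9 - 5q^-8 + 4q^-7 - 3q^-6 + 3q^-5 - q^-4 + q^-3
<D> = A^-18 - A^-14 + 3A^-10 - 3A^-6 + 4A^-2 - 5A^2 + 4A^6 - 3A^10 + 2A^14 - A^18 (w = -10)
1 component over 14 crossings, w = -10
9 Fox colorings among 3^14, |V(-1)| = 27: tricolorable
why: |V(-1)| = 27: so tricolorable, since 3 divides 27


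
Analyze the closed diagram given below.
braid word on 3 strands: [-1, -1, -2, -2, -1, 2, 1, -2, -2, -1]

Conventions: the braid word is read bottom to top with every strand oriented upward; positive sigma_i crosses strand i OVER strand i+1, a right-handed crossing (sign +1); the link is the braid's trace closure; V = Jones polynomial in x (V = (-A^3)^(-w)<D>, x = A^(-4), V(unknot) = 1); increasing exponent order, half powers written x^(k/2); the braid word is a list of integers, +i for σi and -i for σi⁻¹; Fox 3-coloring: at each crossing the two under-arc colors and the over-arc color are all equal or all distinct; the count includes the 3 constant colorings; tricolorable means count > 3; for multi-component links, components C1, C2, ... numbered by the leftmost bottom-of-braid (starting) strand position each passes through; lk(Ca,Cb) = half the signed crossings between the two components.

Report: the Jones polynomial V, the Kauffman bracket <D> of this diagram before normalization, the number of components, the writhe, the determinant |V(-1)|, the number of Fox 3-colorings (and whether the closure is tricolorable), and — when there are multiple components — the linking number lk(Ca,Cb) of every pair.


V = -x^-9 + 2x^-8 - 3x^-7 + 3x^-6 - 3x^-5 + 3x^-4 - x^-3 + x^-2
<D> = A^-10 - A^-6 + 3A^-2 - 3A^2 + 3A^6 - 3A^10 + 2A^14 - A^18 (w = -6)
1 component over 10 crossings, w = -6
3 Fox colorings among 3^10, |V(-1)| = 17: not tricolorable
why: V spans 7 powers of x: at least 7 crossings in any diagram


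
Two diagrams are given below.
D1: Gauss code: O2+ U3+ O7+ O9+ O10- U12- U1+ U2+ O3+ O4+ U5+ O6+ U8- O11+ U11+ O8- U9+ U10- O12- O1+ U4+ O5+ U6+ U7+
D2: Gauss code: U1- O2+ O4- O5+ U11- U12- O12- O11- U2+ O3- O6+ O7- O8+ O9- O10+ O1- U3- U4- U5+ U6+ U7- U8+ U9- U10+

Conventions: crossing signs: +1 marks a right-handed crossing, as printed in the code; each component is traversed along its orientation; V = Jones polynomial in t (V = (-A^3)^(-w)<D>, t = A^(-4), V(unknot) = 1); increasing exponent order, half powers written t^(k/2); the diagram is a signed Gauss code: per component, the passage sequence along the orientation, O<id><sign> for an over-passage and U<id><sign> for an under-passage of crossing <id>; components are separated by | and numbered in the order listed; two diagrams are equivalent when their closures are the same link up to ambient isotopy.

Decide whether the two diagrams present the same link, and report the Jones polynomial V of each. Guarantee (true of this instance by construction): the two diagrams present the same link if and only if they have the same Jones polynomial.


equivalent: no
V(D1) = t^2 + 2t^4 - 2t^5 + t^6 - 2t^7 + t^8  (w +6, c 12, <D> = A^-14 - 2A^-10 + A^-6 - 2A^-2 + 2A^2 + A^10)
V(D2) = 1  (w -2, c 12, <D> = A^-6)
why: comparing 2 Jones polynomials yields 2 groups


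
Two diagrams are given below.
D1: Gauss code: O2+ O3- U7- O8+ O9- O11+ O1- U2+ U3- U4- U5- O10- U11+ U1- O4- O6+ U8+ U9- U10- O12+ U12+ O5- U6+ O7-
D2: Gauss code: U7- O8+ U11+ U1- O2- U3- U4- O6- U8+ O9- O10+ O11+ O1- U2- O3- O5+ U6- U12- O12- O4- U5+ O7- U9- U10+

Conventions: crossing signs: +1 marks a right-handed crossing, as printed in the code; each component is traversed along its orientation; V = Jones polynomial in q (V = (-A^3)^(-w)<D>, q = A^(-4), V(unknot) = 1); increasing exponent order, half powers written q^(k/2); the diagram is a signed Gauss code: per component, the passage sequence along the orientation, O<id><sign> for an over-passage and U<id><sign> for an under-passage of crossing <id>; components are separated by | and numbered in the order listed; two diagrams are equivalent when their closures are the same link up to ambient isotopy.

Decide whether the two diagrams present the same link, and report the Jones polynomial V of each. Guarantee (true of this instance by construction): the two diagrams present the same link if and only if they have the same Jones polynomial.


same link: yes
V(D1) = 1  [12 crossings, <D> = A^-6, w = -2]
D2 (bracket A^-12; 12 crossings at w = -4): V = 1
note: Reidemeister moves carry D1 (12 crossings) to D2 (12)


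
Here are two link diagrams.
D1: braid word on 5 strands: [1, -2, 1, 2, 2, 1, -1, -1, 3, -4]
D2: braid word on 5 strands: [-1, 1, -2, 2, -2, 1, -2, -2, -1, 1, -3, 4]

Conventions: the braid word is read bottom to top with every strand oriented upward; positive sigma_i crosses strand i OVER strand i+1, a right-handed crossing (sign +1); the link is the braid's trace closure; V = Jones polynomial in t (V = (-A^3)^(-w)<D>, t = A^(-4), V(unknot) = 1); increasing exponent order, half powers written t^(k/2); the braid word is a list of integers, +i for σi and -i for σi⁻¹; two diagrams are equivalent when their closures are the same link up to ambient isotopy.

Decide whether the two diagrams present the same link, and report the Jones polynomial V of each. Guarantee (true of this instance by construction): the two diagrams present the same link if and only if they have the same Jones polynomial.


equivalent: no
V(D1) = 1  (w +2, c 10, <D> = A^6)
V(D2) = -t^-4 + t^-3 + t^-1  (w -2, c 12, <D> = A^-2 + A^6 - A^10)
why: 2 values of V(t) split the 2 diagrams


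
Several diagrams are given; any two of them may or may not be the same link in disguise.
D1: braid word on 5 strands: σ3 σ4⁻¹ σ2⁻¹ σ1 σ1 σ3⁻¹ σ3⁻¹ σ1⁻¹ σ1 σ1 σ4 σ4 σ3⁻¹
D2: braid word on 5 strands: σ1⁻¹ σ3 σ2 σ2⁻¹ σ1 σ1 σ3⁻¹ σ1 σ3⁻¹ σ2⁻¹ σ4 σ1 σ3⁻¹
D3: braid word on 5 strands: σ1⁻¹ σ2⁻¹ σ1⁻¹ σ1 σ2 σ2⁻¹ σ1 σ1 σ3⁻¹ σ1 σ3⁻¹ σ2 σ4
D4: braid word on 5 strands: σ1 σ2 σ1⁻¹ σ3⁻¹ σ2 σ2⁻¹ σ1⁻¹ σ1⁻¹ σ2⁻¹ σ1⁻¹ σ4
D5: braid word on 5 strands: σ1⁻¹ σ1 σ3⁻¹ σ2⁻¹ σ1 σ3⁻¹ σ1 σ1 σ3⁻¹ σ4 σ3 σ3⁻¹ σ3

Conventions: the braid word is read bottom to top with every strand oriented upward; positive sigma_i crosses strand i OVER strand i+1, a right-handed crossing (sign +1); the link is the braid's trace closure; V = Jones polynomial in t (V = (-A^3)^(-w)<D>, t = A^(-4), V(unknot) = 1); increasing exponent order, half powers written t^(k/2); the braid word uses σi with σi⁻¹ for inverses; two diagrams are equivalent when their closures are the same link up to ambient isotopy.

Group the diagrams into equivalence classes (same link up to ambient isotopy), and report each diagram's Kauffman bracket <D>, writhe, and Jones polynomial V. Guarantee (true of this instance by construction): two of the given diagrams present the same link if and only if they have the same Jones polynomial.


classes: {D1, D2, D3, D5} | {D4}
V(D1) = -t^(-3/2) - 2t^(1/2) + t^(3/2) - t^(5/2) + t^(7/2)  [13 crossings, <D> = -A^-11 + A^-7 - A^-3 + 2A + A^9, w = +1]
D2 (bracket -A^-11 + A^-7 - A^-3 + 2A + A^9; 13 crossings at w = +1): V = -t^(-3/2) - 2t^(1/2) + t^(3/2) - t^(5/2) + t^(7/2)
V(D3) = -t^(-3/2) - 2t^(1/2) + t^(3/2) - t^(5/2) + t^(7/2)  [13 crossings, <D> = -A^-11 + A^-7 - A^-3 + 2A + A^9, w = +1]
V(D4) = t^(-9/2) - t^(-5/2) - t^(-3/2) - t^(-1/2)  (w -3, c 11, <D> = A^-7 + A^-3 + A - A^9)
V(D5) = -t^(-3/2) - 2t^(1/2) + t^(3/2) - t^(5/2) + t^(7/2)  [13 crossings, <D> = -A^-11 + A^-7 - A^-3 + 2A + A^9, w = +1]
insight: comparing 5 Jones polynomials yields 2 groups


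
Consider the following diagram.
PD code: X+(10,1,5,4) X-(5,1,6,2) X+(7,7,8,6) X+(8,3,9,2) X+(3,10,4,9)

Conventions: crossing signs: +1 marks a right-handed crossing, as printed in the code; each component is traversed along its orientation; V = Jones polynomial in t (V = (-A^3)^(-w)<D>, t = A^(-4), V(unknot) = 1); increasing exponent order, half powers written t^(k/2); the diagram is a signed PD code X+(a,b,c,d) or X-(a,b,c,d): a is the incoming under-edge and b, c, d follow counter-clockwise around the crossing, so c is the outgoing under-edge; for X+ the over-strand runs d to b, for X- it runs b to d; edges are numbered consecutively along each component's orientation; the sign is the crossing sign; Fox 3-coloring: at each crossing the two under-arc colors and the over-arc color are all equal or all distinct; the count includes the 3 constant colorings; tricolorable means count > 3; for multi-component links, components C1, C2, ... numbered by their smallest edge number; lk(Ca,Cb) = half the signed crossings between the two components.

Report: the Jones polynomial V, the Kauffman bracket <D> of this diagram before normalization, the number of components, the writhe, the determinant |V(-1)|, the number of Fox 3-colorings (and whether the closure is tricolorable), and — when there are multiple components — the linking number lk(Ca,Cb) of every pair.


V(t) = -t^(1/2) - t^(5/2)
bracket: A^-1 + A^7, w = +3
2 components, writhe +3, over 5 crossings
lk(C1,C2) = +1
det 2, colorings 3 of 3^5 — not tricolorable
observation: summing lk over 1 pair gives +1


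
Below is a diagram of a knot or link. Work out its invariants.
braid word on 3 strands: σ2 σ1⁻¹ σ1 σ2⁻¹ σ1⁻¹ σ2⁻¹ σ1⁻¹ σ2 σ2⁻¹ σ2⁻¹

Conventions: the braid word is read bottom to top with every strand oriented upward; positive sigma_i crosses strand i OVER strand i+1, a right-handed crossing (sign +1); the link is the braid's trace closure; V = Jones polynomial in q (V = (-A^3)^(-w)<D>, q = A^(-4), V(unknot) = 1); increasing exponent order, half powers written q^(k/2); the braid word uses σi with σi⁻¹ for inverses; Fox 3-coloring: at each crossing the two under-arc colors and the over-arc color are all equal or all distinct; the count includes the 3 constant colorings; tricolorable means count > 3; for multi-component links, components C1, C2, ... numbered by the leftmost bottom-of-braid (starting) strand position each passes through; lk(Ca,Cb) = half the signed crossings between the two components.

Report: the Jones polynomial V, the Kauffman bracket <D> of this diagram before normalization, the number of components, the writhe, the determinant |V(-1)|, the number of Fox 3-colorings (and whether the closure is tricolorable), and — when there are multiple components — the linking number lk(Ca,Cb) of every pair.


V(q) = -q^-4 + q^-3 + q^-1
bracket: A^-8 + 1 - A^4, w = -4
1 component, writhe -4, over 10 crossings
det 3, colorings 9 of 3^10 — tricolorable
observation: V spans 3 powers of q: at least 3 crossings in any diagram


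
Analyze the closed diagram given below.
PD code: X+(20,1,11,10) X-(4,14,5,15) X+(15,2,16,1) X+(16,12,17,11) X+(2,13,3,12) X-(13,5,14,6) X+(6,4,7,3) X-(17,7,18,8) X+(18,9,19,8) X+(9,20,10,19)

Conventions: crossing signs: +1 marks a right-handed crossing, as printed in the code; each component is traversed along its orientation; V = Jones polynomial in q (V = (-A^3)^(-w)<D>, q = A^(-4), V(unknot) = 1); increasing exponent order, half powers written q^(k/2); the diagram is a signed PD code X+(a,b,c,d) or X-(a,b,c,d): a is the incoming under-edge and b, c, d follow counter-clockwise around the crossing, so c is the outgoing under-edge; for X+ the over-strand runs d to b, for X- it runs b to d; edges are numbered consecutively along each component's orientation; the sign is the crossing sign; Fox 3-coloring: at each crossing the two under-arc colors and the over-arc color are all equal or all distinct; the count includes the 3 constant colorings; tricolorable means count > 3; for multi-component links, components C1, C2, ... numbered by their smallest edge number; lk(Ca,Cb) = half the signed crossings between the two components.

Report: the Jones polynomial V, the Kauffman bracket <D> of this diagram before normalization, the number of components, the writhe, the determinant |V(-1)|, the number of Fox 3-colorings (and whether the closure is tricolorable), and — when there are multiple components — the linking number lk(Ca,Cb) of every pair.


Jones polynomial: V(q) = -q^(-1/2) + q^(1/2) - 2q^(3/2) + 2q^(5/2) - 3q^(7/2) + 2q^(9/2) - 2q^(11/2) + q^(13/2)
<D> = A^-14 - 2A^-10 + 2A^-6 - 3A^-2 + 2A^2 - 2A^6 + A^10 - A^14; writhe +4
components 2, writhe +4 (10 crossings)
linking number lk(C1,C2) = +1
3-colorings: 3 of 3^10, det 14 — not tricolorable
note: the span of V is 7, within the link bound 10 + 2 - 1


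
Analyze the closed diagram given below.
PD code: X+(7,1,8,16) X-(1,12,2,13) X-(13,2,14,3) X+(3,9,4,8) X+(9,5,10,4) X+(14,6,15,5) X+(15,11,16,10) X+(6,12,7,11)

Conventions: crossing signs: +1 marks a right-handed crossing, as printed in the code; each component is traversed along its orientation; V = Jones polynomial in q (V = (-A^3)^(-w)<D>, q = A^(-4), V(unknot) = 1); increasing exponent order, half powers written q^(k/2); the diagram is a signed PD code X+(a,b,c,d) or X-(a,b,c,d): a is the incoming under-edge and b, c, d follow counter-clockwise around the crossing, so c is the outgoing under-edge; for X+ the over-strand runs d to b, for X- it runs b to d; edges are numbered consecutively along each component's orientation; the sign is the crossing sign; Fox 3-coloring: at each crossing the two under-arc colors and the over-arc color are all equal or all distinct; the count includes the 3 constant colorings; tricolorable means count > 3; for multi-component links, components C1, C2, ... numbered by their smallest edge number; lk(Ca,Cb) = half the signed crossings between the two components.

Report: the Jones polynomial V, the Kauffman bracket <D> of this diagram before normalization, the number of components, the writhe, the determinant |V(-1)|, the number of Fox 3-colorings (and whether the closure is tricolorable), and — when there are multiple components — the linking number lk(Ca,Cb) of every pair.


V(q) = q - q^2 + 2q^3 - q^4 + q^5 - q^6
bracket: -A^-12 + A^-8 - A^-4 + 2 - A^4 + A^8, w = +4
1 component, writhe +4, over 8 crossings
det 7, colorings 3 of 3^8 — not tricolorable
observation: det 7 = |V(-1)|; not divisible by 3, so not tricolorable


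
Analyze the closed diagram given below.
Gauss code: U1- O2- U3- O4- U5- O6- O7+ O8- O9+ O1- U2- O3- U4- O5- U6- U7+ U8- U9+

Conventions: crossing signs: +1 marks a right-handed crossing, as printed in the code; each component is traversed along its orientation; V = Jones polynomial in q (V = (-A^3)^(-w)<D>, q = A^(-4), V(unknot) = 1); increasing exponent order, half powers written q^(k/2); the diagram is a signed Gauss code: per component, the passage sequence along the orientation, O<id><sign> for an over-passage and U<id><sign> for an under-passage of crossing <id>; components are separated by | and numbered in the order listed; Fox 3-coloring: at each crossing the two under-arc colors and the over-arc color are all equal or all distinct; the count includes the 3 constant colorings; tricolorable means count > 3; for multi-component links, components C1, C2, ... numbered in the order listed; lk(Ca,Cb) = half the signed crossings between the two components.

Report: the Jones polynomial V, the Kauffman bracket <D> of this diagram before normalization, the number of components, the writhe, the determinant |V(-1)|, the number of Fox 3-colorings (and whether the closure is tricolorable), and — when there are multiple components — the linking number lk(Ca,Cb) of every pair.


Jones polynomial: V(q) = -q^-7 + q^-6 - q^-5 + q^-4 + q^-2
<D> = -A^-7 - A + A^5 - A^9 + A^13; writhe -5
components 1, writhe -5 (9 crossings)
3-colorings: 3 of 3^9, det 5 — not tricolorable
note: w = -5 (over 9 crossings) is diagram-only; (-A^3)^(5) removes it from V


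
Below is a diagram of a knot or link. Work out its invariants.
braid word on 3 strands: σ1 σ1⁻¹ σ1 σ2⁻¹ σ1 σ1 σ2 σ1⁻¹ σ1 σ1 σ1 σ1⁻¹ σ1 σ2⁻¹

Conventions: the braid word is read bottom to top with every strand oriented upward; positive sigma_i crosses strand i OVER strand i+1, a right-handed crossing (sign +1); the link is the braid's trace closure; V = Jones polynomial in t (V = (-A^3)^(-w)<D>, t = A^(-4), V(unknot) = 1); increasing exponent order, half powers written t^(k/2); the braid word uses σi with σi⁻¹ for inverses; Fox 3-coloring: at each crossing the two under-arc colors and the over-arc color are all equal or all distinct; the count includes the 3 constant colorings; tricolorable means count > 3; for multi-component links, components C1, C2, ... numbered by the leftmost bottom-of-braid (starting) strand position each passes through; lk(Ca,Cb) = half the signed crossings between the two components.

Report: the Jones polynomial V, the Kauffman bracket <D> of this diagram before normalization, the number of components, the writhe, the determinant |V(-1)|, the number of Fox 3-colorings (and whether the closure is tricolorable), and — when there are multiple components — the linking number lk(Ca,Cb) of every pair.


V = t - t^2 + 2t^3 - t^4 + t^5 - t^6
<D> = -A^-12 + A^-8 - A^-4 + 2 - A^4 + A^8 (w = +4)
1 component over 14 crossings, w = +4
3 Fox colorings among 3^14, |V(-1)| = 7: not tricolorable
why: det 7 = |V(-1)|; not divisible by 3, so not tricolorable


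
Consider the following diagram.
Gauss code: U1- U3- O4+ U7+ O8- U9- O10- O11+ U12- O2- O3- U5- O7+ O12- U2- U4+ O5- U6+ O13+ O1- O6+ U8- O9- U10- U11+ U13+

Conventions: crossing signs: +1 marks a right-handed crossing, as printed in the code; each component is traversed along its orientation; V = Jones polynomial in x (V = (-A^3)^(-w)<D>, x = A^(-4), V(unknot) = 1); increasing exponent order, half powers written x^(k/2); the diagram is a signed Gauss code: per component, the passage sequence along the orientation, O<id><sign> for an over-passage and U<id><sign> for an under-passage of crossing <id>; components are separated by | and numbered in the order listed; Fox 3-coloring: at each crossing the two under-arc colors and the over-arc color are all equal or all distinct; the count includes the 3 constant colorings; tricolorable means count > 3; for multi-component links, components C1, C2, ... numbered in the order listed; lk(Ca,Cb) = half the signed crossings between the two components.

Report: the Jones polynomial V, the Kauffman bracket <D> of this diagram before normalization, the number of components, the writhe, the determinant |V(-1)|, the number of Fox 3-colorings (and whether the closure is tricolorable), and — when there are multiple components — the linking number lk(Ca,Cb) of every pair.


V(x) = x^-7 - 2x^-6 + 2x^-5 - 3x^-4 + 3x^-3 - 2x^-2 + 2x^-1
bracket: -2A^-5 + 2A^-1 - 3A^3 + 3A^7 - 2A^11 + 2A^15 - A^19, w = -3
1 component, writhe -3, over 13 crossings
det 15, colorings 9 of 3^13 — tricolorable
observation: |V(-1)| = 15: so tricolorable, since 3 divides 15


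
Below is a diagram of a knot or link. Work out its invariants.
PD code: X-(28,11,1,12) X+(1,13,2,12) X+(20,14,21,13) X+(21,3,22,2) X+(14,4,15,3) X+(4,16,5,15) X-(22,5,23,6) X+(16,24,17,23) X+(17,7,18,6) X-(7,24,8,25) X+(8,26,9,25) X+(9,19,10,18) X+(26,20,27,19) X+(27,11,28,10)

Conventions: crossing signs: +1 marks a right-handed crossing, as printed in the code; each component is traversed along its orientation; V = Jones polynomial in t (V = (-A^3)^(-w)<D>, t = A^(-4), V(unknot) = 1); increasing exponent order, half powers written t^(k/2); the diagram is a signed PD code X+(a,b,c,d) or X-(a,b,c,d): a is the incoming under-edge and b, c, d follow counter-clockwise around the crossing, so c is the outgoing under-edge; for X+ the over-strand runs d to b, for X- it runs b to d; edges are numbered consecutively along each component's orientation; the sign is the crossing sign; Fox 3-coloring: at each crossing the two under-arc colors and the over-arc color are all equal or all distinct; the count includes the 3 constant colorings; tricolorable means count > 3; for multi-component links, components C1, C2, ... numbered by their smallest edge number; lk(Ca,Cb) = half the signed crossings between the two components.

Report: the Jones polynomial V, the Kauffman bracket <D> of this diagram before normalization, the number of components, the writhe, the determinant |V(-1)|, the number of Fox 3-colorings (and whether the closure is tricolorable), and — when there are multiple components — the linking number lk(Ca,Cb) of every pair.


V(t) = t^3 + t^5 - t^8
bracket: -A^-8 + A^4 + A^12, w = +8
1 component, writhe +8, over 14 crossings
det 3, colorings 9 of 3^14 — tricolorable
observation: w = +8 shifts under R1 moves; the (-A^3)^(-8) factor cancels that in V


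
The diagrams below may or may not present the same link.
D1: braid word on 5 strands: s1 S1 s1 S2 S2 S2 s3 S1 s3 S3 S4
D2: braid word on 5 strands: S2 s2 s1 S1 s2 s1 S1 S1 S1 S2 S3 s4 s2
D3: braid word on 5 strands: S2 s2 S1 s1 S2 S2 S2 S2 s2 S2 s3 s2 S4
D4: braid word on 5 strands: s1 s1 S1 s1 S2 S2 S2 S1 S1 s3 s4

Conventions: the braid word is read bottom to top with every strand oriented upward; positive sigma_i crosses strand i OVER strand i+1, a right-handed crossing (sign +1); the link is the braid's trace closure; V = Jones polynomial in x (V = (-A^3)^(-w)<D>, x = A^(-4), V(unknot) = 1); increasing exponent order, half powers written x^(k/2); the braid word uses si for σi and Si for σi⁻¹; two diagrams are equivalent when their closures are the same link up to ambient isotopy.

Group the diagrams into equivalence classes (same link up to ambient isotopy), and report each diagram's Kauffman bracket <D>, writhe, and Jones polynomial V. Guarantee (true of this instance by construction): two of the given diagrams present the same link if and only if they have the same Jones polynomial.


grouping into links: {D1, D3, D4} | {D2}
V(D1) = x^(-9/2) - x^(-5/2) - x^(-3/2) - x^(-1/2)  (w -3, c 11, <D> = A^-7 + A^-3 + A - A^9)
D2 (bracket A^-1 + A^7; 13 crossings at w = -1): V = -x^(-5/2) - x^(-1/2)
V(D3) = x^(-9/2) - x^(-5/2) - x^(-3/2) - x^(-1/2)  [13 crossings, <D> = A^-7 + A^-3 + A - A^9, w = -3]
D4 (bracket A^-1 + A^3 + A^7 - A^15; 11 crossings at w = -1): V = x^(-9/2) - x^(-5/2) - x^(-3/2) - x^(-1/2)
key observation: 2 values of V(x) split the 4 diagrams


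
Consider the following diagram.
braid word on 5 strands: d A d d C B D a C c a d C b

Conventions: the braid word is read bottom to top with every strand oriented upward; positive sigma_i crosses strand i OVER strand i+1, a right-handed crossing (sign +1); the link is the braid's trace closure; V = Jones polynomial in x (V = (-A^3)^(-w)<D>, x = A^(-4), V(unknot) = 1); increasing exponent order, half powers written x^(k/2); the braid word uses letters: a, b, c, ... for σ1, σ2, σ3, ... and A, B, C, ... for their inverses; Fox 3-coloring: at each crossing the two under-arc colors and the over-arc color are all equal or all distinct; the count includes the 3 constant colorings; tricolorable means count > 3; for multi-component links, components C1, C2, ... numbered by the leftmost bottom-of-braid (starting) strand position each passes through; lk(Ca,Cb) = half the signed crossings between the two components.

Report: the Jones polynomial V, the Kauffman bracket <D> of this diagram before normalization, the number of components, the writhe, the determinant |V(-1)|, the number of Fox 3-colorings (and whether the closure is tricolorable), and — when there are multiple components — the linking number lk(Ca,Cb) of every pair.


V = x^-1 - 1 + 2x - 3x^2 + 3x^3 - 2x^4 + 2x^5 - x^6
<D> = -A^-18 + 2A^-14 - 2A^-10 + 3A^-6 - 3A^-2 + 2A^2 - A^6 + A^10 (w = +2)
1 component over 14 crossings, w = +2
9 Fox colorings among 3^14, |V(-1)| = 15: tricolorable
why: w = +2 shifts under R1 moves; the (-A^3)^(-2) factor cancels that in V


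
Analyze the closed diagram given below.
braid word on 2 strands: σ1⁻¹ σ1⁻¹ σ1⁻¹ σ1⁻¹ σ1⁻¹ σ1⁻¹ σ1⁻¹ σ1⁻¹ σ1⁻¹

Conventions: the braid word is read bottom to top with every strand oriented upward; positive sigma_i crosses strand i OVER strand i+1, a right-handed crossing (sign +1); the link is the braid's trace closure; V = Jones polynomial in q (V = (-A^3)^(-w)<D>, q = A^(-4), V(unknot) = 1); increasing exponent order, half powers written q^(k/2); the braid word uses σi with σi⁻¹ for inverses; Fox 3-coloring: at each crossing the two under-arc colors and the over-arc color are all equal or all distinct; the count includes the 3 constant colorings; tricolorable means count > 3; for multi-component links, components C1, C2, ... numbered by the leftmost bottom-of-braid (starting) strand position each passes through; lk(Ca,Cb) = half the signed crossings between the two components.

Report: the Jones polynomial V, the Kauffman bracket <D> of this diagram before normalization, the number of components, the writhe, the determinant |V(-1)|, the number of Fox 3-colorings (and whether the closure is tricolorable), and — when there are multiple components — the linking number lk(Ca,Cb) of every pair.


Jones polynomial: V(q) = -q^-13 + q^-12 - q^-11 + q^-10 - q^-9 + q^-8 - q^-7 + q^-6 + q^-4
<D> = -A^-11 - A^-3 + A - A^5 + A^9 - A^13 + A^17 - A^21 + A^25; writhe -9
components 1, writhe -9 (9 crossings)
3-colorings: 9 of 3^9, det 9 — tricolorable
note: w = -9 (over 9 crossings) is diagram-only; (-A^3)^(9) removes it from V
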